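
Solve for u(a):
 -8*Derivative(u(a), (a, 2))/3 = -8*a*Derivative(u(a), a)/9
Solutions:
 u(a) = C1 + C2*erfi(sqrt(6)*a/6)


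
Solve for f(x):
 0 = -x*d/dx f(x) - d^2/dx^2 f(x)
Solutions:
 f(x) = C1 + C2*erf(sqrt(2)*x/2)


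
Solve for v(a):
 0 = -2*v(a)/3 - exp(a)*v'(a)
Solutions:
 v(a) = C1*exp(2*exp(-a)/3)


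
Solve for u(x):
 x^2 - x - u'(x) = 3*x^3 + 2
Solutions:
 u(x) = C1 - 3*x^4/4 + x^3/3 - x^2/2 - 2*x


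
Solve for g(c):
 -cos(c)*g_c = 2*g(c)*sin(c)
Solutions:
 g(c) = C1*cos(c)^2


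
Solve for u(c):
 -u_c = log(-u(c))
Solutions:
 -li(-u(c)) = C1 - c


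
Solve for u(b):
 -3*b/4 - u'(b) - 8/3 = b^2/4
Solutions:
 u(b) = C1 - b^3/12 - 3*b^2/8 - 8*b/3


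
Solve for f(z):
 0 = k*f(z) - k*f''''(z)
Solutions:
 f(z) = C1*exp(-z) + C2*exp(z) + C3*sin(z) + C4*cos(z)


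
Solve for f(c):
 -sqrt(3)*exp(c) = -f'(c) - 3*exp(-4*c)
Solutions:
 f(c) = C1 + sqrt(3)*exp(c) + 3*exp(-4*c)/4


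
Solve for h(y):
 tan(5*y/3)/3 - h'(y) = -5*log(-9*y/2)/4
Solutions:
 h(y) = C1 + 5*y*log(-y)/4 - 5*y/4 - 5*y*log(2)/4 + 5*y*log(3)/2 - log(cos(5*y/3))/5


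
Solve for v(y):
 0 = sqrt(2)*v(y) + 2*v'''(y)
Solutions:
 v(y) = C3*exp(-2^(5/6)*y/2) + (C1*sin(2^(5/6)*sqrt(3)*y/4) + C2*cos(2^(5/6)*sqrt(3)*y/4))*exp(2^(5/6)*y/4)


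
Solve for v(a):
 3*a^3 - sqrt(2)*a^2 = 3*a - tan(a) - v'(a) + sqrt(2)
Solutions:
 v(a) = C1 - 3*a^4/4 + sqrt(2)*a^3/3 + 3*a^2/2 + sqrt(2)*a + log(cos(a))


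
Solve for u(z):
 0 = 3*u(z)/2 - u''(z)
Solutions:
 u(z) = C1*exp(-sqrt(6)*z/2) + C2*exp(sqrt(6)*z/2)


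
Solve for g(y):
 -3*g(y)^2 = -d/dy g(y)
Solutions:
 g(y) = -1/(C1 + 3*y)


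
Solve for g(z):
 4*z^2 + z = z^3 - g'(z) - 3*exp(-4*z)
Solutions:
 g(z) = C1 + z^4/4 - 4*z^3/3 - z^2/2 + 3*exp(-4*z)/4


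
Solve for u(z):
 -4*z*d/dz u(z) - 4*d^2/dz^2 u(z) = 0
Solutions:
 u(z) = C1 + C2*erf(sqrt(2)*z/2)


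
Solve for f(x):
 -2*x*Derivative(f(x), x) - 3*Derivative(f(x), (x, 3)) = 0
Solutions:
 f(x) = C1 + Integral(C2*airyai(-2^(1/3)*3^(2/3)*x/3) + C3*airybi(-2^(1/3)*3^(2/3)*x/3), x)


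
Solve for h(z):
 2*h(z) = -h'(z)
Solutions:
 h(z) = C1*exp(-2*z)


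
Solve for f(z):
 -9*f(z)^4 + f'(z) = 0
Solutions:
 f(z) = (-1/(C1 + 27*z))^(1/3)
 f(z) = (-1/(C1 + 9*z))^(1/3)*(-3^(2/3) - 3*3^(1/6)*I)/6
 f(z) = (-1/(C1 + 9*z))^(1/3)*(-3^(2/3) + 3*3^(1/6)*I)/6


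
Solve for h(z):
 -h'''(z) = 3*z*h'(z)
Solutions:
 h(z) = C1 + Integral(C2*airyai(-3^(1/3)*z) + C3*airybi(-3^(1/3)*z), z)


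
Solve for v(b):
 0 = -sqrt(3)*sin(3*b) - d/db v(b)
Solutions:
 v(b) = C1 + sqrt(3)*cos(3*b)/3


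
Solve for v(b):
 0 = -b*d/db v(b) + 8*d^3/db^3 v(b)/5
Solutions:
 v(b) = C1 + Integral(C2*airyai(5^(1/3)*b/2) + C3*airybi(5^(1/3)*b/2), b)


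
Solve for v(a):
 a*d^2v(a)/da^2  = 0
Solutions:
 v(a) = C1 + C2*a


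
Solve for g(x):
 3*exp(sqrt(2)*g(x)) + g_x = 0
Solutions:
 g(x) = sqrt(2)*(2*log(1/(C1 + 3*x)) - log(2))/4


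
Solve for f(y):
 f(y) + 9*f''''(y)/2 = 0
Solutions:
 f(y) = (C1*sin(2^(3/4)*sqrt(3)*y/6) + C2*cos(2^(3/4)*sqrt(3)*y/6))*exp(-2^(3/4)*sqrt(3)*y/6) + (C3*sin(2^(3/4)*sqrt(3)*y/6) + C4*cos(2^(3/4)*sqrt(3)*y/6))*exp(2^(3/4)*sqrt(3)*y/6)


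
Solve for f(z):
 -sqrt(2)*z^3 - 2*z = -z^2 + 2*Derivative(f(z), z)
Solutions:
 f(z) = C1 - sqrt(2)*z^4/8 + z^3/6 - z^2/2


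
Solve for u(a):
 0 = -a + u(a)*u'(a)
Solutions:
 u(a) = -sqrt(C1 + a^2)
 u(a) = sqrt(C1 + a^2)


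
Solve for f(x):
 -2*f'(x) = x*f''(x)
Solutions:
 f(x) = C1 + C2/x


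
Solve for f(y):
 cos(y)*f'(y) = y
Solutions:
 f(y) = C1 + Integral(y/cos(y), y)


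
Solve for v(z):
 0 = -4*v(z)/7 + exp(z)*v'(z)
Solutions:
 v(z) = C1*exp(-4*exp(-z)/7)


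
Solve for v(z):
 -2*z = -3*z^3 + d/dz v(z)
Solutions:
 v(z) = C1 + 3*z^4/4 - z^2


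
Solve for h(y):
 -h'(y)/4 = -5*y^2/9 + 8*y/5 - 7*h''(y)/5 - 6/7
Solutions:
 h(y) = C1 + C2*exp(5*y/28) + 20*y^3/27 + 416*y^2/45 + 168472*y/1575


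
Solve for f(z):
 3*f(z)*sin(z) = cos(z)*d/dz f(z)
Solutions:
 f(z) = C1/cos(z)^3


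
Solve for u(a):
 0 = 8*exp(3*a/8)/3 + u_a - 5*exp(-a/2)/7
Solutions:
 u(a) = C1 - 64*exp(3*a/8)/9 - 10*exp(-a/2)/7


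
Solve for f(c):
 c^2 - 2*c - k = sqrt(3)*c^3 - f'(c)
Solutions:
 f(c) = C1 + sqrt(3)*c^4/4 - c^3/3 + c^2 + c*k


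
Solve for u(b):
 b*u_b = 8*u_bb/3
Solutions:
 u(b) = C1 + C2*erfi(sqrt(3)*b/4)


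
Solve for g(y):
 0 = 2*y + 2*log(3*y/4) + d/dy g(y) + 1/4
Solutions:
 g(y) = C1 - y^2 - 2*y*log(y) + y*log(16/9) + 7*y/4


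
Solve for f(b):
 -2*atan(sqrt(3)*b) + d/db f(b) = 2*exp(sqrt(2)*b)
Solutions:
 f(b) = C1 + 2*b*atan(sqrt(3)*b) + sqrt(2)*exp(sqrt(2)*b) - sqrt(3)*log(3*b^2 + 1)/3


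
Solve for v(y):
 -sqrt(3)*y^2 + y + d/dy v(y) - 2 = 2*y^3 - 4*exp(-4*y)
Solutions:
 v(y) = C1 + y^4/2 + sqrt(3)*y^3/3 - y^2/2 + 2*y + exp(-4*y)


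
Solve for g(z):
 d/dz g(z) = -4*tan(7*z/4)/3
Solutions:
 g(z) = C1 + 16*log(cos(7*z/4))/21


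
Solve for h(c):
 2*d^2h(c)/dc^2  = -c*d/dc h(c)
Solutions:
 h(c) = C1 + C2*erf(c/2)


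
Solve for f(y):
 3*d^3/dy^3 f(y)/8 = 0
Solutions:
 f(y) = C1 + C2*y + C3*y^2


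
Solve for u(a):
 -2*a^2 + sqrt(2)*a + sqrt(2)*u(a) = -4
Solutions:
 u(a) = sqrt(2)*a^2 - a - 2*sqrt(2)


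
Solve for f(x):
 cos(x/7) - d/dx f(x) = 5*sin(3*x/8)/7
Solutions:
 f(x) = C1 + 7*sin(x/7) + 40*cos(3*x/8)/21


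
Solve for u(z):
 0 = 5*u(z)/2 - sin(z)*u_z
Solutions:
 u(z) = C1*(cos(z) - 1)^(5/4)/(cos(z) + 1)^(5/4)


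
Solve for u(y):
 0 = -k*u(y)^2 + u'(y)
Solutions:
 u(y) = -1/(C1 + k*y)


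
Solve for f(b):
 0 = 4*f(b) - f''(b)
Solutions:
 f(b) = C1*exp(-2*b) + C2*exp(2*b)


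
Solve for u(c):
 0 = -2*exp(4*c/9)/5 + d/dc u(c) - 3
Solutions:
 u(c) = C1 + 3*c + 9*exp(4*c/9)/10


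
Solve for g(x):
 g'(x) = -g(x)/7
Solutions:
 g(x) = C1*exp(-x/7)


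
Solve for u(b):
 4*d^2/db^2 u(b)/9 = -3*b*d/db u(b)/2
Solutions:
 u(b) = C1 + C2*erf(3*sqrt(3)*b/4)


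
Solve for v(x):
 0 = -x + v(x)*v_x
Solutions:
 v(x) = -sqrt(C1 + x^2)
 v(x) = sqrt(C1 + x^2)


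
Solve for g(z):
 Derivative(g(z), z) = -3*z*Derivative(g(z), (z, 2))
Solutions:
 g(z) = C1 + C2*z^(2/3)


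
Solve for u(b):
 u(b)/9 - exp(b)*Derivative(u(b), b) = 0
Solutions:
 u(b) = C1*exp(-exp(-b)/9)


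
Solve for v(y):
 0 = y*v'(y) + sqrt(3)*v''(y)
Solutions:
 v(y) = C1 + C2*erf(sqrt(2)*3^(3/4)*y/6)


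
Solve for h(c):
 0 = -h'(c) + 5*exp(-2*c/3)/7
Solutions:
 h(c) = C1 - 15*exp(-2*c/3)/14


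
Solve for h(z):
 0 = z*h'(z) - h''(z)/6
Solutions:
 h(z) = C1 + C2*erfi(sqrt(3)*z)


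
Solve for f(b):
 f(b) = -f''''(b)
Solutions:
 f(b) = (C1*sin(sqrt(2)*b/2) + C2*cos(sqrt(2)*b/2))*exp(-sqrt(2)*b/2) + (C3*sin(sqrt(2)*b/2) + C4*cos(sqrt(2)*b/2))*exp(sqrt(2)*b/2)


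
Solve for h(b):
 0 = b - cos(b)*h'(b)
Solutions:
 h(b) = C1 + Integral(b/cos(b), b)


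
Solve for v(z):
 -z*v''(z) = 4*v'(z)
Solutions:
 v(z) = C1 + C2/z^3


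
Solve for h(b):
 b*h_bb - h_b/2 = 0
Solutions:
 h(b) = C1 + C2*b^(3/2)


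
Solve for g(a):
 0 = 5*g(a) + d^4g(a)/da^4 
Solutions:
 g(a) = (C1*sin(sqrt(2)*5^(1/4)*a/2) + C2*cos(sqrt(2)*5^(1/4)*a/2))*exp(-sqrt(2)*5^(1/4)*a/2) + (C3*sin(sqrt(2)*5^(1/4)*a/2) + C4*cos(sqrt(2)*5^(1/4)*a/2))*exp(sqrt(2)*5^(1/4)*a/2)


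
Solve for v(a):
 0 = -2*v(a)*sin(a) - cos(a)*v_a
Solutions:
 v(a) = C1*cos(a)^2


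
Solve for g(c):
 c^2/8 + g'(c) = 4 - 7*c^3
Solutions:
 g(c) = C1 - 7*c^4/4 - c^3/24 + 4*c


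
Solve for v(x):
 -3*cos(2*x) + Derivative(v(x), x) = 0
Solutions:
 v(x) = C1 + 3*sin(2*x)/2


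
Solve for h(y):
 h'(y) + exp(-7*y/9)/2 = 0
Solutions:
 h(y) = C1 + 9*exp(-7*y/9)/14


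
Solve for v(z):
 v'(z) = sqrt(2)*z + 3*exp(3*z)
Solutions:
 v(z) = C1 + sqrt(2)*z^2/2 + exp(3*z)


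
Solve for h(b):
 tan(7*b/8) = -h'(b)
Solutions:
 h(b) = C1 + 8*log(cos(7*b/8))/7


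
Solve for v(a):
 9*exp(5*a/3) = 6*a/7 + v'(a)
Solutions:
 v(a) = C1 - 3*a^2/7 + 27*exp(5*a/3)/5


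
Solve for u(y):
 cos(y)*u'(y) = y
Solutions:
 u(y) = C1 + Integral(y/cos(y), y)


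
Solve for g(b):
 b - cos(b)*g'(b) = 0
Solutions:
 g(b) = C1 + Integral(b/cos(b), b)


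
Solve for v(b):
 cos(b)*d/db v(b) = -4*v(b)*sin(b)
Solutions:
 v(b) = C1*cos(b)^4


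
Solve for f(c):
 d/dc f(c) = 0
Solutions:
 f(c) = C1


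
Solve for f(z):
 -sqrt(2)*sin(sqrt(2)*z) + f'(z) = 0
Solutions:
 f(z) = C1 - cos(sqrt(2)*z)


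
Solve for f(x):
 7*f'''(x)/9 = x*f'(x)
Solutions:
 f(x) = C1 + Integral(C2*airyai(21^(2/3)*x/7) + C3*airybi(21^(2/3)*x/7), x)


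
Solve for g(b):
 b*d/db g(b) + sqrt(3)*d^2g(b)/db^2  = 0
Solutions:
 g(b) = C1 + C2*erf(sqrt(2)*3^(3/4)*b/6)


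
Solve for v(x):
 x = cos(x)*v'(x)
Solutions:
 v(x) = C1 + Integral(x/cos(x), x)


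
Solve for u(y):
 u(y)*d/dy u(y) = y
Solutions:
 u(y) = -sqrt(C1 + y^2)
 u(y) = sqrt(C1 + y^2)


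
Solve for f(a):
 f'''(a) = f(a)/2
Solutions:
 f(a) = C3*exp(2^(2/3)*a/2) + (C1*sin(2^(2/3)*sqrt(3)*a/4) + C2*cos(2^(2/3)*sqrt(3)*a/4))*exp(-2^(2/3)*a/4)


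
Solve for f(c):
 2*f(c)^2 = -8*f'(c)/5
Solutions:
 f(c) = 4/(C1 + 5*c)


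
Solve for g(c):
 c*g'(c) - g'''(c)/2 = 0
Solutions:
 g(c) = C1 + Integral(C2*airyai(2^(1/3)*c) + C3*airybi(2^(1/3)*c), c)


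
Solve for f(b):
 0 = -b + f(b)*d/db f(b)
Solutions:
 f(b) = -sqrt(C1 + b^2)
 f(b) = sqrt(C1 + b^2)


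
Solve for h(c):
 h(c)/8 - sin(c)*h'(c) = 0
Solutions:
 h(c) = C1*(cos(c) - 1)^(1/16)/(cos(c) + 1)^(1/16)


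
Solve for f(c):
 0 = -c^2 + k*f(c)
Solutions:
 f(c) = c^2/k


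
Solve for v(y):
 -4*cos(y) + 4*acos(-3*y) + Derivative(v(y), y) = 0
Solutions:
 v(y) = C1 - 4*y*acos(-3*y) - 4*sqrt(1 - 9*y^2)/3 + 4*sin(y)


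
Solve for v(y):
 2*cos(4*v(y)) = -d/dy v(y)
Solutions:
 v(y) = -asin((C1 + exp(16*y))/(C1 - exp(16*y)))/4 + pi/4
 v(y) = asin((C1 + exp(16*y))/(C1 - exp(16*y)))/4


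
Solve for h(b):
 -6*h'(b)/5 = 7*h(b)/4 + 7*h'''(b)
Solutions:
 h(b) = C1*exp(-35^(1/3)*b*(-(1225 + sqrt(1518545))^(1/3) + 8*35^(1/3)/(1225 + sqrt(1518545))^(1/3))/140)*sin(sqrt(3)*35^(1/3)*b*(8*35^(1/3)/(1225 + sqrt(1518545))^(1/3) + (1225 + sqrt(1518545))^(1/3))/140) + C2*exp(-35^(1/3)*b*(-(1225 + sqrt(1518545))^(1/3) + 8*35^(1/3)/(1225 + sqrt(1518545))^(1/3))/140)*cos(sqrt(3)*35^(1/3)*b*(8*35^(1/3)/(1225 + sqrt(1518545))^(1/3) + (1225 + sqrt(1518545))^(1/3))/140) + C3*exp(35^(1/3)*b*(-(1225 + sqrt(1518545))^(1/3) + 8*35^(1/3)/(1225 + sqrt(1518545))^(1/3))/70)


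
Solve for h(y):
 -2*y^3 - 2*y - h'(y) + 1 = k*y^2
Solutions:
 h(y) = C1 - k*y^3/3 - y^4/2 - y^2 + y


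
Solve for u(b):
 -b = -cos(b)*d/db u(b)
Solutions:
 u(b) = C1 + Integral(b/cos(b), b)


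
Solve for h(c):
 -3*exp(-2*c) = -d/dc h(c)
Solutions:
 h(c) = C1 - 3*exp(-2*c)/2


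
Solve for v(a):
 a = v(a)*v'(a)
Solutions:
 v(a) = -sqrt(C1 + a^2)
 v(a) = sqrt(C1 + a^2)


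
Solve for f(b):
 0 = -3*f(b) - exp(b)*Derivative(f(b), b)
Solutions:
 f(b) = C1*exp(3*exp(-b))


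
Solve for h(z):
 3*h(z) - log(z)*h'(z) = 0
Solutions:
 h(z) = C1*exp(3*li(z))


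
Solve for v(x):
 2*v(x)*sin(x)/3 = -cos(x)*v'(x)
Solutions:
 v(x) = C1*cos(x)^(2/3)


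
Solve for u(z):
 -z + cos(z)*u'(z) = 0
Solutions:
 u(z) = C1 + Integral(z/cos(z), z)


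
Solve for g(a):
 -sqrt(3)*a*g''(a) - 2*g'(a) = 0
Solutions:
 g(a) = C1 + C2*a^(1 - 2*sqrt(3)/3)


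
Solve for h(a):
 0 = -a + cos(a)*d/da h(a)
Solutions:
 h(a) = C1 + Integral(a/cos(a), a)


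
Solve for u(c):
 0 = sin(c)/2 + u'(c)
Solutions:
 u(c) = C1 + cos(c)/2


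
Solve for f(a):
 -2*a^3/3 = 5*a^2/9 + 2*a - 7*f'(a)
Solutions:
 f(a) = C1 + a^4/42 + 5*a^3/189 + a^2/7


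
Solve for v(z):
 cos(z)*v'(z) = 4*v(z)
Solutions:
 v(z) = C1*(sin(z)^2 + 2*sin(z) + 1)/(sin(z)^2 - 2*sin(z) + 1)


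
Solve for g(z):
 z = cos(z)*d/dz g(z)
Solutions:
 g(z) = C1 + Integral(z/cos(z), z)


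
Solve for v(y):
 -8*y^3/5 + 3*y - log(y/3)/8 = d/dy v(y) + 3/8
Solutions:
 v(y) = C1 - 2*y^4/5 + 3*y^2/2 - y*log(y)/8 - y/4 + y*log(3)/8


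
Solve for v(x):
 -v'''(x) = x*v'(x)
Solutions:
 v(x) = C1 + Integral(C2*airyai(-x) + C3*airybi(-x), x)


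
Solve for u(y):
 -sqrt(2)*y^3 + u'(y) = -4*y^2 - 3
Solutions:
 u(y) = C1 + sqrt(2)*y^4/4 - 4*y^3/3 - 3*y


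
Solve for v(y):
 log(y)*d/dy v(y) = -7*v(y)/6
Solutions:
 v(y) = C1*exp(-7*li(y)/6)


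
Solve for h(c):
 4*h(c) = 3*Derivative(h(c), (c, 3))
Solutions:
 h(c) = C3*exp(6^(2/3)*c/3) + (C1*sin(2^(2/3)*3^(1/6)*c/2) + C2*cos(2^(2/3)*3^(1/6)*c/2))*exp(-6^(2/3)*c/6)


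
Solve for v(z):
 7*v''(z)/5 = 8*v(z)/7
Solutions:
 v(z) = C1*exp(-2*sqrt(10)*z/7) + C2*exp(2*sqrt(10)*z/7)


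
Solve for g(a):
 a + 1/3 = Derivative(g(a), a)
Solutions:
 g(a) = C1 + a^2/2 + a/3


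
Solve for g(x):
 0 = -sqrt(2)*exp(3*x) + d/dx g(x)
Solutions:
 g(x) = C1 + sqrt(2)*exp(3*x)/3


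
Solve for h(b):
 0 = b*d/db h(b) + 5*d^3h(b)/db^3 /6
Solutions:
 h(b) = C1 + Integral(C2*airyai(-5^(2/3)*6^(1/3)*b/5) + C3*airybi(-5^(2/3)*6^(1/3)*b/5), b)


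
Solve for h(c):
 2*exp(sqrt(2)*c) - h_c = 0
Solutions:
 h(c) = C1 + sqrt(2)*exp(sqrt(2)*c)


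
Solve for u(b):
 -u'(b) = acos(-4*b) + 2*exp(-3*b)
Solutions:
 u(b) = C1 - b*acos(-4*b) - sqrt(1 - 16*b^2)/4 + 2*exp(-3*b)/3


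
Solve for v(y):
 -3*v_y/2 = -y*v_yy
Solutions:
 v(y) = C1 + C2*y^(5/2)


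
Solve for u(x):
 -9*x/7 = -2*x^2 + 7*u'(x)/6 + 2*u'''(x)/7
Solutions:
 u(x) = C1 + C2*sin(7*sqrt(3)*x/6) + C3*cos(7*sqrt(3)*x/6) + 4*x^3/7 - 27*x^2/49 - 288*x/343


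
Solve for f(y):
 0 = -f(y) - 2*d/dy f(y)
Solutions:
 f(y) = C1*exp(-y/2)


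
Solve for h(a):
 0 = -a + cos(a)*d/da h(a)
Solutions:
 h(a) = C1 + Integral(a/cos(a), a)


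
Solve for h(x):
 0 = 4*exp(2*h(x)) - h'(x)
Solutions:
 h(x) = log(-sqrt(-1/(C1 + 4*x))) - log(2)/2
 h(x) = log(-1/(C1 + 4*x))/2 - log(2)/2


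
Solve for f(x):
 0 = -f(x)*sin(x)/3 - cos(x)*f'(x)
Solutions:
 f(x) = C1*cos(x)^(1/3)


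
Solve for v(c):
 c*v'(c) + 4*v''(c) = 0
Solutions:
 v(c) = C1 + C2*erf(sqrt(2)*c/4)


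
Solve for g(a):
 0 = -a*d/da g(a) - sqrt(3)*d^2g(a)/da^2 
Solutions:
 g(a) = C1 + C2*erf(sqrt(2)*3^(3/4)*a/6)


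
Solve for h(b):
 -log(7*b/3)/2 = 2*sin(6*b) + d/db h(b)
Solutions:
 h(b) = C1 - b*log(b)/2 - b*log(7) + b/2 + b*log(21)/2 + cos(6*b)/3


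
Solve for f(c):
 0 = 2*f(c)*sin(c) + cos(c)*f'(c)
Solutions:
 f(c) = C1*cos(c)^2


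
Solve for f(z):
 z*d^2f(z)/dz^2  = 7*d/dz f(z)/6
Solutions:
 f(z) = C1 + C2*z^(13/6)


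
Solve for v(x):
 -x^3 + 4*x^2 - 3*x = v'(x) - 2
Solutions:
 v(x) = C1 - x^4/4 + 4*x^3/3 - 3*x^2/2 + 2*x


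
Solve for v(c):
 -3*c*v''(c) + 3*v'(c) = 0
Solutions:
 v(c) = C1 + C2*c^2


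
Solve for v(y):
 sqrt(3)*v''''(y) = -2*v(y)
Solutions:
 v(y) = (C1*sin(2^(3/4)*3^(7/8)*y/6) + C2*cos(2^(3/4)*3^(7/8)*y/6))*exp(-2^(3/4)*3^(7/8)*y/6) + (C3*sin(2^(3/4)*3^(7/8)*y/6) + C4*cos(2^(3/4)*3^(7/8)*y/6))*exp(2^(3/4)*3^(7/8)*y/6)


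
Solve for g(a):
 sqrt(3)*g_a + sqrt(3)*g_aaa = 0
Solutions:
 g(a) = C1 + C2*sin(a) + C3*cos(a)


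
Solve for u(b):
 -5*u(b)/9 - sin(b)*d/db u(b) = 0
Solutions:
 u(b) = C1*(cos(b) + 1)^(5/18)/(cos(b) - 1)^(5/18)


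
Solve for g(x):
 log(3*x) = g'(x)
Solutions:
 g(x) = C1 + x*log(x) - x + x*log(3)


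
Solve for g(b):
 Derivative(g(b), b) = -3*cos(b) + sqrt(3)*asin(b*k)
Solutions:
 g(b) = C1 + sqrt(3)*Piecewise((b*asin(b*k) + sqrt(-b^2*k^2 + 1)/k, Ne(k, 0)), (0, True)) - 3*sin(b)


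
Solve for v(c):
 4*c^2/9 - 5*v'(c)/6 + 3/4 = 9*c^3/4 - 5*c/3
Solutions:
 v(c) = C1 - 27*c^4/40 + 8*c^3/45 + c^2 + 9*c/10


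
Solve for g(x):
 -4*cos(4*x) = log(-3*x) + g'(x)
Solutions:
 g(x) = C1 - x*log(-x) - x*log(3) + x - sin(4*x)


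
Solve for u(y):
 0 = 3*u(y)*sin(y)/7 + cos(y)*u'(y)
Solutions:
 u(y) = C1*cos(y)^(3/7)


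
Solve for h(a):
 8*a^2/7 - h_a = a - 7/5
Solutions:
 h(a) = C1 + 8*a^3/21 - a^2/2 + 7*a/5


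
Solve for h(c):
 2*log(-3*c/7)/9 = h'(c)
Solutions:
 h(c) = C1 + 2*c*log(-c)/9 + 2*c*(-log(7) - 1 + log(3))/9


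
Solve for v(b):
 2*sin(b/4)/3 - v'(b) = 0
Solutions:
 v(b) = C1 - 8*cos(b/4)/3


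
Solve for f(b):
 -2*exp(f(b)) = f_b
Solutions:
 f(b) = log(1/(C1 + 2*b))


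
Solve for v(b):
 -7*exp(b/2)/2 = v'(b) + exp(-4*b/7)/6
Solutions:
 v(b) = C1 - 7*exp(b/2) + 7*exp(-4*b/7)/24


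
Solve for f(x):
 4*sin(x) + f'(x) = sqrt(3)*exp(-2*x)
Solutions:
 f(x) = C1 + 4*cos(x) - sqrt(3)*exp(-2*x)/2


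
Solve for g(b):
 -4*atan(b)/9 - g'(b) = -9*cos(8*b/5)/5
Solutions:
 g(b) = C1 - 4*b*atan(b)/9 + 2*log(b^2 + 1)/9 + 9*sin(8*b/5)/8


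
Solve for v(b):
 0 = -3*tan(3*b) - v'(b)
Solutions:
 v(b) = C1 + log(cos(3*b))


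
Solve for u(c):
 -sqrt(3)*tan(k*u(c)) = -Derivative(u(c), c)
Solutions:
 u(c) = Piecewise((-asin(exp(C1*k + sqrt(3)*c*k))/k + pi/k, Ne(k, 0)), (nan, True))
 u(c) = Piecewise((asin(exp(C1*k + sqrt(3)*c*k))/k, Ne(k, 0)), (nan, True))


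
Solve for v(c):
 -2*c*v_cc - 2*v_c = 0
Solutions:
 v(c) = C1 + C2*log(c)


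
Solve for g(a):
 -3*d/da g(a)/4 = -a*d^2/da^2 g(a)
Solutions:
 g(a) = C1 + C2*a^(7/4)


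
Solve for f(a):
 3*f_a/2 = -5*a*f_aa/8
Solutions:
 f(a) = C1 + C2/a^(7/5)


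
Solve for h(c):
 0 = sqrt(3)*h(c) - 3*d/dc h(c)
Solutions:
 h(c) = C1*exp(sqrt(3)*c/3)


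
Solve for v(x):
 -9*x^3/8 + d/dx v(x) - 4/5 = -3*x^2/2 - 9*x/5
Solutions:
 v(x) = C1 + 9*x^4/32 - x^3/2 - 9*x^2/10 + 4*x/5


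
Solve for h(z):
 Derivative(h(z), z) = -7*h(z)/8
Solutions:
 h(z) = C1*exp(-7*z/8)


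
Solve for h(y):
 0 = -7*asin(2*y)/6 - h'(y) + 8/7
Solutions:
 h(y) = C1 - 7*y*asin(2*y)/6 + 8*y/7 - 7*sqrt(1 - 4*y^2)/12


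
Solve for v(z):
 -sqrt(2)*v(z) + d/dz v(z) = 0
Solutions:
 v(z) = C1*exp(sqrt(2)*z)


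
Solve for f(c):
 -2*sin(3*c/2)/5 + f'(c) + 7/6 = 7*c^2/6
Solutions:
 f(c) = C1 + 7*c^3/18 - 7*c/6 - 4*cos(3*c/2)/15


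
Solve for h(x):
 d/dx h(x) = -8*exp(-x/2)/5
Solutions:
 h(x) = C1 + 16*exp(-x/2)/5


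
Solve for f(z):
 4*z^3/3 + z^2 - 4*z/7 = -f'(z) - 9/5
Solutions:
 f(z) = C1 - z^4/3 - z^3/3 + 2*z^2/7 - 9*z/5


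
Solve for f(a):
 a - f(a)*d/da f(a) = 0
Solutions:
 f(a) = -sqrt(C1 + a^2)
 f(a) = sqrt(C1 + a^2)


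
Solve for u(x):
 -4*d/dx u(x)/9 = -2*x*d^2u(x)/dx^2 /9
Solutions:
 u(x) = C1 + C2*x^3


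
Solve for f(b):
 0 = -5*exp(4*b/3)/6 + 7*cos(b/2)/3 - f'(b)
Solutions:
 f(b) = C1 - 5*exp(4*b/3)/8 + 14*sin(b/2)/3


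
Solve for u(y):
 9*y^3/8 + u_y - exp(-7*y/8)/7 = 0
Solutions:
 u(y) = C1 - 9*y^4/32 - 8*exp(-7*y/8)/49


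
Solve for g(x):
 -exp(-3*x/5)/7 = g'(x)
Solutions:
 g(x) = C1 + 5*exp(-3*x/5)/21


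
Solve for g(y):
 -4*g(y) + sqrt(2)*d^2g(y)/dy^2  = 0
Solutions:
 g(y) = C1*exp(-2^(3/4)*y) + C2*exp(2^(3/4)*y)


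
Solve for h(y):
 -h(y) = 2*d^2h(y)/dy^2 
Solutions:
 h(y) = C1*sin(sqrt(2)*y/2) + C2*cos(sqrt(2)*y/2)


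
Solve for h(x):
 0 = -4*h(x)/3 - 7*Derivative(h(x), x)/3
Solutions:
 h(x) = C1*exp(-4*x/7)


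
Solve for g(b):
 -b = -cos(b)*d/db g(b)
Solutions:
 g(b) = C1 + Integral(b/cos(b), b)


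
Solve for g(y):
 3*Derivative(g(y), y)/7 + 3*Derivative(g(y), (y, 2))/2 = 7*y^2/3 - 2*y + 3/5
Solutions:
 g(y) = C1 + C2*exp(-2*y/7) + 49*y^3/27 - 385*y^2/18 + 13601*y/90


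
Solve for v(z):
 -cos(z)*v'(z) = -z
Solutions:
 v(z) = C1 + Integral(z/cos(z), z)


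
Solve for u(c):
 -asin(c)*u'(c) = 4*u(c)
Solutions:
 u(c) = C1*exp(-4*Integral(1/asin(c), c))


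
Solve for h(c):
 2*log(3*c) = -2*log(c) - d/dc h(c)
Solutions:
 h(c) = C1 - 4*c*log(c) - c*log(9) + 4*c


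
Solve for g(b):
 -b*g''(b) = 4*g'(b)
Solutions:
 g(b) = C1 + C2/b^3


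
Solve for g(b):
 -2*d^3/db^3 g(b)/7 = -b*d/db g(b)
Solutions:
 g(b) = C1 + Integral(C2*airyai(2^(2/3)*7^(1/3)*b/2) + C3*airybi(2^(2/3)*7^(1/3)*b/2), b)


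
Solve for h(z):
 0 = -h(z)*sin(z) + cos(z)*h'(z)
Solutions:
 h(z) = C1/cos(z)


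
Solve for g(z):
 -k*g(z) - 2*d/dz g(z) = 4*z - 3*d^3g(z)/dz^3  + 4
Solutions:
 g(z) = C1*exp(-2^(1/3)*z*(2^(1/3)*(-9*k + sqrt(81*k^2 - 32))^(1/3) + 4/(-9*k + sqrt(81*k^2 - 32))^(1/3))/6) + C2*exp(2^(1/3)*z*(2^(1/3)*(-9*k + sqrt(81*k^2 - 32))^(1/3) - 2^(1/3)*sqrt(3)*I*(-9*k + sqrt(81*k^2 - 32))^(1/3) - 16/((-1 + sqrt(3)*I)*(-9*k + sqrt(81*k^2 - 32))^(1/3)))/12) + C3*exp(2^(1/3)*z*(2^(1/3)*(-9*k + sqrt(81*k^2 - 32))^(1/3) + 2^(1/3)*sqrt(3)*I*(-9*k + sqrt(81*k^2 - 32))^(1/3) + 16/((1 + sqrt(3)*I)*(-9*k + sqrt(81*k^2 - 32))^(1/3)))/12) - 4*z/k - 4/k + 8/k^2


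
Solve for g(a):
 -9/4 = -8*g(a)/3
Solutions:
 g(a) = 27/32


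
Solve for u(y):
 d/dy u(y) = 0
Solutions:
 u(y) = C1


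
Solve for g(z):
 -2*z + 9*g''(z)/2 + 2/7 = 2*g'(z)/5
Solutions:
 g(z) = C1 + C2*exp(4*z/45) - 5*z^2/2 - 1555*z/28


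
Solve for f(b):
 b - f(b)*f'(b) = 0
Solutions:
 f(b) = -sqrt(C1 + b^2)
 f(b) = sqrt(C1 + b^2)


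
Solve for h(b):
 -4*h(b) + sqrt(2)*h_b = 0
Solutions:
 h(b) = C1*exp(2*sqrt(2)*b)


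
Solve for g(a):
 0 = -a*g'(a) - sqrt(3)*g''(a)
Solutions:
 g(a) = C1 + C2*erf(sqrt(2)*3^(3/4)*a/6)


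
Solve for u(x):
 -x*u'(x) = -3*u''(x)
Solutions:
 u(x) = C1 + C2*erfi(sqrt(6)*x/6)


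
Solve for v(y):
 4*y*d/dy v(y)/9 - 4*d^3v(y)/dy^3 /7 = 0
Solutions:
 v(y) = C1 + Integral(C2*airyai(21^(1/3)*y/3) + C3*airybi(21^(1/3)*y/3), y)


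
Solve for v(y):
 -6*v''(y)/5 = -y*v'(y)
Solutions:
 v(y) = C1 + C2*erfi(sqrt(15)*y/6)


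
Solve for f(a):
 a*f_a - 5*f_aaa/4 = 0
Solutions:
 f(a) = C1 + Integral(C2*airyai(10^(2/3)*a/5) + C3*airybi(10^(2/3)*a/5), a)


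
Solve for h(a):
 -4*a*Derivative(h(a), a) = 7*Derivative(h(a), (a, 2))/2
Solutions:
 h(a) = C1 + C2*erf(2*sqrt(7)*a/7)


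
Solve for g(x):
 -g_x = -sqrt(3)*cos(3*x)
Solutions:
 g(x) = C1 + sqrt(3)*sin(3*x)/3


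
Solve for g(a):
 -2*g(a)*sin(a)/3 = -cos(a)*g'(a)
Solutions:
 g(a) = C1/cos(a)^(2/3)


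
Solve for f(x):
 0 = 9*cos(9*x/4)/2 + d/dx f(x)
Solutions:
 f(x) = C1 - 2*sin(9*x/4)


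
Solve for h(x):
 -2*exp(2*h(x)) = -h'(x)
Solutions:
 h(x) = log(-sqrt(-1/(C1 + 2*x))) - log(2)/2
 h(x) = log(-1/(C1 + 2*x))/2 - log(2)/2


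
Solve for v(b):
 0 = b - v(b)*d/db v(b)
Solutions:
 v(b) = -sqrt(C1 + b^2)
 v(b) = sqrt(C1 + b^2)


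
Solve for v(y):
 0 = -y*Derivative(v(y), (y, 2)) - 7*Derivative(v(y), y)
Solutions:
 v(y) = C1 + C2/y^6


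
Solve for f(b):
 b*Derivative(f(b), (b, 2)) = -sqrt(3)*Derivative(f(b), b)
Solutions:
 f(b) = C1 + C2*b^(1 - sqrt(3))


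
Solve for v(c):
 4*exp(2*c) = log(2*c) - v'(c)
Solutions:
 v(c) = C1 + c*log(c) + c*(-1 + log(2)) - 2*exp(2*c)


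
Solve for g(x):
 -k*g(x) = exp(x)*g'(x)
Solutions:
 g(x) = C1*exp(k*exp(-x))


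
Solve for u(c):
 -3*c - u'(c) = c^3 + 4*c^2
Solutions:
 u(c) = C1 - c^4/4 - 4*c^3/3 - 3*c^2/2


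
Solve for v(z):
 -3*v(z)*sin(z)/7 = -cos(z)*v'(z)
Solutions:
 v(z) = C1/cos(z)^(3/7)


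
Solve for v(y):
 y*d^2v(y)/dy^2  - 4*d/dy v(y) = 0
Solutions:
 v(y) = C1 + C2*y^5


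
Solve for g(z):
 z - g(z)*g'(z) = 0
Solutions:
 g(z) = -sqrt(C1 + z^2)
 g(z) = sqrt(C1 + z^2)


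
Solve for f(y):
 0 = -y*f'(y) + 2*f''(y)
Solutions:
 f(y) = C1 + C2*erfi(y/2)


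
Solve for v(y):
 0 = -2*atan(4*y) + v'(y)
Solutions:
 v(y) = C1 + 2*y*atan(4*y) - log(16*y^2 + 1)/4


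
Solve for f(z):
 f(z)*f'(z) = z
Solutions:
 f(z) = -sqrt(C1 + z^2)
 f(z) = sqrt(C1 + z^2)


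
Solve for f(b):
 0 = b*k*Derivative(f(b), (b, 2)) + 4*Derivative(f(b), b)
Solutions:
 f(b) = C1 + b^(((re(k) - 4)*re(k) + im(k)^2)/(re(k)^2 + im(k)^2))*(C2*sin(4*log(b)*Abs(im(k))/(re(k)^2 + im(k)^2)) + C3*cos(4*log(b)*im(k)/(re(k)^2 + im(k)^2)))


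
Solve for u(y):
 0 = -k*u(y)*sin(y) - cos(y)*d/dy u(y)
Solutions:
 u(y) = C1*exp(k*log(cos(y)))


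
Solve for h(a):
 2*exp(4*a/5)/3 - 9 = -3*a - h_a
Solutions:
 h(a) = C1 - 3*a^2/2 + 9*a - 5*exp(4*a/5)/6


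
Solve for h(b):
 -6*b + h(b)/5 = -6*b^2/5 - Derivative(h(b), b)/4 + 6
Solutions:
 h(b) = C1*exp(-4*b/5) - 6*b^2 + 45*b - 105/4


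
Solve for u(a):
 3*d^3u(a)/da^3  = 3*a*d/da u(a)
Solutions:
 u(a) = C1 + Integral(C2*airyai(a) + C3*airybi(a), a)


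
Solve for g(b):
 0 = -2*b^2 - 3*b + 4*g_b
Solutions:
 g(b) = C1 + b^3/6 + 3*b^2/8


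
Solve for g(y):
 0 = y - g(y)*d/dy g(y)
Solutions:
 g(y) = -sqrt(C1 + y^2)
 g(y) = sqrt(C1 + y^2)


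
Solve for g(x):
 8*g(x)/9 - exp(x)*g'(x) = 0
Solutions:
 g(x) = C1*exp(-8*exp(-x)/9)


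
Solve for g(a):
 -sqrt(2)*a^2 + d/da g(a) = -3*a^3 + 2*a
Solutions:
 g(a) = C1 - 3*a^4/4 + sqrt(2)*a^3/3 + a^2


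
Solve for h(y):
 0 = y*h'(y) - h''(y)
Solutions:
 h(y) = C1 + C2*erfi(sqrt(2)*y/2)


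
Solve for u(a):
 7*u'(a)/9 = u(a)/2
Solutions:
 u(a) = C1*exp(9*a/14)


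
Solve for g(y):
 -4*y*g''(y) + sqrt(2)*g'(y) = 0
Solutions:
 g(y) = C1 + C2*y^(sqrt(2)/4 + 1)


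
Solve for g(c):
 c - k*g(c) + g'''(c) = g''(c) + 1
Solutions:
 g(c) = C1*exp(c*(-(-27*k/2 + sqrt((27*k + 2)^2 - 4)/2 - 1)^(1/3) + 1 - 1/(-27*k/2 + sqrt((27*k + 2)^2 - 4)/2 - 1)^(1/3))/3) + C2*exp(c*((-27*k/2 + sqrt((27*k + 2)^2 - 4)/2 - 1)^(1/3) - sqrt(3)*I*(-27*k/2 + sqrt((27*k + 2)^2 - 4)/2 - 1)^(1/3) + 2 - 4/((-1 + sqrt(3)*I)*(-27*k/2 + sqrt((27*k + 2)^2 - 4)/2 - 1)^(1/3)))/6) + C3*exp(c*((-27*k/2 + sqrt((27*k + 2)^2 - 4)/2 - 1)^(1/3) + sqrt(3)*I*(-27*k/2 + sqrt((27*k + 2)^2 - 4)/2 - 1)^(1/3) + 2 + 4/((1 + sqrt(3)*I)*(-27*k/2 + sqrt((27*k + 2)^2 - 4)/2 - 1)^(1/3)))/6) + c/k - 1/k


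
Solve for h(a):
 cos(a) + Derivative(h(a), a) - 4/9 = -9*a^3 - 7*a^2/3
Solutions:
 h(a) = C1 - 9*a^4/4 - 7*a^3/9 + 4*a/9 - sin(a)


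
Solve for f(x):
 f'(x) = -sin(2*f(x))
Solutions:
 f(x) = pi - acos((-C1 - exp(4*x))/(C1 - exp(4*x)))/2
 f(x) = acos((-C1 - exp(4*x))/(C1 - exp(4*x)))/2


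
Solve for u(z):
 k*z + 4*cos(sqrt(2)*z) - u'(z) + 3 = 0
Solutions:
 u(z) = C1 + k*z^2/2 + 3*z + 2*sqrt(2)*sin(sqrt(2)*z)


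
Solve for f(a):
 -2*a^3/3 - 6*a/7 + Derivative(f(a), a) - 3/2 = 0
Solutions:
 f(a) = C1 + a^4/6 + 3*a^2/7 + 3*a/2


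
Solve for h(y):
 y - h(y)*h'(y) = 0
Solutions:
 h(y) = -sqrt(C1 + y^2)
 h(y) = sqrt(C1 + y^2)


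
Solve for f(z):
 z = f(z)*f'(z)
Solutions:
 f(z) = -sqrt(C1 + z^2)
 f(z) = sqrt(C1 + z^2)


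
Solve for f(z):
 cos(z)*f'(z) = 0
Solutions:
 f(z) = C1


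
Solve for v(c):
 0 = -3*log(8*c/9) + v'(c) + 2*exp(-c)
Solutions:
 v(c) = C1 + 3*c*log(c) + 3*c*(-2*log(3) - 1 + 3*log(2)) + 2*exp(-c)


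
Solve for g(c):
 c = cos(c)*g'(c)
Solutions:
 g(c) = C1 + Integral(c/cos(c), c)


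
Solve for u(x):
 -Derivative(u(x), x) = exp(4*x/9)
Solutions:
 u(x) = C1 - 9*exp(4*x/9)/4


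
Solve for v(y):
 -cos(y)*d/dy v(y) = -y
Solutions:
 v(y) = C1 + Integral(y/cos(y), y)


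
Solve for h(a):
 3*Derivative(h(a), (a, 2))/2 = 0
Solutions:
 h(a) = C1 + C2*a


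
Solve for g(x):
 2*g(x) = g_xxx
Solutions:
 g(x) = C3*exp(2^(1/3)*x) + (C1*sin(2^(1/3)*sqrt(3)*x/2) + C2*cos(2^(1/3)*sqrt(3)*x/2))*exp(-2^(1/3)*x/2)


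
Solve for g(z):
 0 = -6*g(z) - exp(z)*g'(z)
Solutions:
 g(z) = C1*exp(6*exp(-z))


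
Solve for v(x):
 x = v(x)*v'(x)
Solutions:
 v(x) = -sqrt(C1 + x^2)
 v(x) = sqrt(C1 + x^2)


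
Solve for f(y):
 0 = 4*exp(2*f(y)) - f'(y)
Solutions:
 f(y) = log(-sqrt(-1/(C1 + 4*y))) - log(2)/2
 f(y) = log(-1/(C1 + 4*y))/2 - log(2)/2


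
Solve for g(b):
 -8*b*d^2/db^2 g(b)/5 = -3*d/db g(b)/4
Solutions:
 g(b) = C1 + C2*b^(47/32)


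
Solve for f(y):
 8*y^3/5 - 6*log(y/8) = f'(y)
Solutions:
 f(y) = C1 + 2*y^4/5 - 6*y*log(y) + 6*y + y*log(262144)


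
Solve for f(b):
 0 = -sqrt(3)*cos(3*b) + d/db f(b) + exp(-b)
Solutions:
 f(b) = C1 + sqrt(3)*sin(3*b)/3 + exp(-b)


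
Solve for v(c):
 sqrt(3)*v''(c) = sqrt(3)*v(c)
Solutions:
 v(c) = C1*exp(-c) + C2*exp(c)


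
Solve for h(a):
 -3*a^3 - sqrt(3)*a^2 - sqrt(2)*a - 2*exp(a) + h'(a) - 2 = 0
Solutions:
 h(a) = C1 + 3*a^4/4 + sqrt(3)*a^3/3 + sqrt(2)*a^2/2 + 2*a + 2*exp(a)


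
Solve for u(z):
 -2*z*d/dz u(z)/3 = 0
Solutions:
 u(z) = C1


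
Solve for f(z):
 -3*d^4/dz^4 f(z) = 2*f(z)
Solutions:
 f(z) = (C1*sin(6^(3/4)*z/6) + C2*cos(6^(3/4)*z/6))*exp(-6^(3/4)*z/6) + (C3*sin(6^(3/4)*z/6) + C4*cos(6^(3/4)*z/6))*exp(6^(3/4)*z/6)


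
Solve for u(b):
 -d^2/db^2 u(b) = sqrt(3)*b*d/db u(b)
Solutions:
 u(b) = C1 + C2*erf(sqrt(2)*3^(1/4)*b/2)


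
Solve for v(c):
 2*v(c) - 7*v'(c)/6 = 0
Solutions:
 v(c) = C1*exp(12*c/7)


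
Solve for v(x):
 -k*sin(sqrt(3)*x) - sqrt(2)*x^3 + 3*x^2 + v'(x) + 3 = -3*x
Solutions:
 v(x) = C1 - sqrt(3)*k*cos(sqrt(3)*x)/3 + sqrt(2)*x^4/4 - x^3 - 3*x^2/2 - 3*x


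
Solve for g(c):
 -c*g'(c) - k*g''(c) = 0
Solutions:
 g(c) = C1 + C2*sqrt(k)*erf(sqrt(2)*c*sqrt(1/k)/2)


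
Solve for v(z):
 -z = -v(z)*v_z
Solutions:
 v(z) = -sqrt(C1 + z^2)
 v(z) = sqrt(C1 + z^2)


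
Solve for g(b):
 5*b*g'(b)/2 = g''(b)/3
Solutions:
 g(b) = C1 + C2*erfi(sqrt(15)*b/2)


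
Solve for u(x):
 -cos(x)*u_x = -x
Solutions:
 u(x) = C1 + Integral(x/cos(x), x)


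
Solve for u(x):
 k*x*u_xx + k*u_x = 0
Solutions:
 u(x) = C1 + C2*log(x)


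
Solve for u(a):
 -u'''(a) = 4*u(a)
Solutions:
 u(a) = C3*exp(-2^(2/3)*a) + (C1*sin(2^(2/3)*sqrt(3)*a/2) + C2*cos(2^(2/3)*sqrt(3)*a/2))*exp(2^(2/3)*a/2)


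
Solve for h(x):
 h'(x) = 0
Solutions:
 h(x) = C1


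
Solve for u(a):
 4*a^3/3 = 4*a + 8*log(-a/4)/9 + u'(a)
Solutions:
 u(a) = C1 + a^4/3 - 2*a^2 - 8*a*log(-a)/9 + 8*a*(1 + 2*log(2))/9


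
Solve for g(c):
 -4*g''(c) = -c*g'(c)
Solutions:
 g(c) = C1 + C2*erfi(sqrt(2)*c/4)


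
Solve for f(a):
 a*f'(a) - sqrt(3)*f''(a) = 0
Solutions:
 f(a) = C1 + C2*erfi(sqrt(2)*3^(3/4)*a/6)


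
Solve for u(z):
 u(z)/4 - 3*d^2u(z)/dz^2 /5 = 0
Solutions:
 u(z) = C1*exp(-sqrt(15)*z/6) + C2*exp(sqrt(15)*z/6)


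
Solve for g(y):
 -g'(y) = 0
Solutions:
 g(y) = C1


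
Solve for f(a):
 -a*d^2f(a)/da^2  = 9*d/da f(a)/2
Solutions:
 f(a) = C1 + C2/a^(7/2)


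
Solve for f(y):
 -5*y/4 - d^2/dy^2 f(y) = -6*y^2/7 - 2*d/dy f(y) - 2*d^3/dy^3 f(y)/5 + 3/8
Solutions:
 f(y) = C1 - y^3/7 + 11*y^2/112 + 16*y/35 + (C2*sin(sqrt(55)*y/4) + C3*cos(sqrt(55)*y/4))*exp(5*y/4)


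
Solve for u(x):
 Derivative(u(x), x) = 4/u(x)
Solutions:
 u(x) = -sqrt(C1 + 8*x)
 u(x) = sqrt(C1 + 8*x)


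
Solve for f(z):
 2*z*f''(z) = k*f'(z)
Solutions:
 f(z) = C1 + z^(re(k)/2 + 1)*(C2*sin(log(z)*Abs(im(k))/2) + C3*cos(log(z)*im(k)/2))


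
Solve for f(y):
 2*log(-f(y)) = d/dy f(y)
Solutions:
 -li(-f(y)) = C1 + 2*y


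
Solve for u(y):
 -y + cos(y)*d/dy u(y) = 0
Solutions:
 u(y) = C1 + Integral(y/cos(y), y)


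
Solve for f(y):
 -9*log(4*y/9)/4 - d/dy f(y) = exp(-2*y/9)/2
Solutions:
 f(y) = C1 - 9*y*log(y)/4 + 9*y*(-2*log(2) + 1 + 2*log(3))/4 + 9*exp(-2*y/9)/4


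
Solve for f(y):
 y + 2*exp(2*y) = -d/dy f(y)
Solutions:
 f(y) = C1 - y^2/2 - exp(2*y)


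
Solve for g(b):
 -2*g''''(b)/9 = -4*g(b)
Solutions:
 g(b) = C1*exp(-2^(1/4)*sqrt(3)*b) + C2*exp(2^(1/4)*sqrt(3)*b) + C3*sin(2^(1/4)*sqrt(3)*b) + C4*cos(2^(1/4)*sqrt(3)*b)


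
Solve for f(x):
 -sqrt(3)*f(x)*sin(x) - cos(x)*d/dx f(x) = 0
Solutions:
 f(x) = C1*cos(x)^(sqrt(3))


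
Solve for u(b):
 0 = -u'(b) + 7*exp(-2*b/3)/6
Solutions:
 u(b) = C1 - 7*exp(-2*b/3)/4


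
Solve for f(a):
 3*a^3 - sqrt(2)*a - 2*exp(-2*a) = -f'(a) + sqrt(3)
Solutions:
 f(a) = C1 - 3*a^4/4 + sqrt(2)*a^2/2 + sqrt(3)*a - exp(-2*a)


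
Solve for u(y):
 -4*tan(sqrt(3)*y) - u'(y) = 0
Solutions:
 u(y) = C1 + 4*sqrt(3)*log(cos(sqrt(3)*y))/3


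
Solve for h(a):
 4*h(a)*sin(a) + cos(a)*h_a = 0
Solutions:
 h(a) = C1*cos(a)^4


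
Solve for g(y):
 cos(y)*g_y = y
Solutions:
 g(y) = C1 + Integral(y/cos(y), y)


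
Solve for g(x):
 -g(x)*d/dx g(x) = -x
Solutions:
 g(x) = -sqrt(C1 + x^2)
 g(x) = sqrt(C1 + x^2)


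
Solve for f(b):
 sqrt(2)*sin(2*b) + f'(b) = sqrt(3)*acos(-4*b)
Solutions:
 f(b) = C1 + sqrt(3)*(b*acos(-4*b) + sqrt(1 - 16*b^2)/4) + sqrt(2)*cos(2*b)/2


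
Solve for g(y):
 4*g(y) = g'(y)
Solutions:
 g(y) = C1*exp(4*y)


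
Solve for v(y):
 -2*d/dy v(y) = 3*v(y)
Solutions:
 v(y) = C1*exp(-3*y/2)


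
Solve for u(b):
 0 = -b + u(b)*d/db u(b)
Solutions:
 u(b) = -sqrt(C1 + b^2)
 u(b) = sqrt(C1 + b^2)


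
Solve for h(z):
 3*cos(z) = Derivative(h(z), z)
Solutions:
 h(z) = C1 + 3*sin(z)


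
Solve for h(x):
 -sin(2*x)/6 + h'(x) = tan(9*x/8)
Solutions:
 h(x) = C1 - 8*log(cos(9*x/8))/9 - cos(2*x)/12


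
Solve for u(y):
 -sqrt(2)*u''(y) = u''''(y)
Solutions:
 u(y) = C1 + C2*y + C3*sin(2^(1/4)*y) + C4*cos(2^(1/4)*y)


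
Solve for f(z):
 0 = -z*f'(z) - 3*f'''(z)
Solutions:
 f(z) = C1 + Integral(C2*airyai(-3^(2/3)*z/3) + C3*airybi(-3^(2/3)*z/3), z)


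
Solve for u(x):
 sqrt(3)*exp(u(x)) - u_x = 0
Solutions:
 u(x) = log(-1/(C1 + sqrt(3)*x))


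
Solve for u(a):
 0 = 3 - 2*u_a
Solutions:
 u(a) = C1 + 3*a/2


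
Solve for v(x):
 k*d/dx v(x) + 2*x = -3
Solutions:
 v(x) = C1 - x^2/k - 3*x/k


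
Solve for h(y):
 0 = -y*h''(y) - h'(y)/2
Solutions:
 h(y) = C1 + C2*sqrt(y)


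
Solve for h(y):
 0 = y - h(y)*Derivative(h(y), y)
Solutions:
 h(y) = -sqrt(C1 + y^2)
 h(y) = sqrt(C1 + y^2)


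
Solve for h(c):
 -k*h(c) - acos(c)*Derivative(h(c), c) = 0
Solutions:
 h(c) = C1*exp(-k*Integral(1/acos(c), c))


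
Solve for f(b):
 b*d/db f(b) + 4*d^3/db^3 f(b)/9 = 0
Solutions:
 f(b) = C1 + Integral(C2*airyai(-2^(1/3)*3^(2/3)*b/2) + C3*airybi(-2^(1/3)*3^(2/3)*b/2), b)


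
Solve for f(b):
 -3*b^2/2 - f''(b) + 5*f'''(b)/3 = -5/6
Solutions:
 f(b) = C1 + C2*b + C3*exp(3*b/5) - b^4/8 - 5*b^3/6 - 15*b^2/4


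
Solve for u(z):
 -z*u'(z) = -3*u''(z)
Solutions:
 u(z) = C1 + C2*erfi(sqrt(6)*z/6)


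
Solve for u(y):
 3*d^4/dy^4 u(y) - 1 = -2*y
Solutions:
 u(y) = C1 + C2*y + C3*y^2 + C4*y^3 - y^5/180 + y^4/72


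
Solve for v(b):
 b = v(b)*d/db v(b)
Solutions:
 v(b) = -sqrt(C1 + b^2)
 v(b) = sqrt(C1 + b^2)


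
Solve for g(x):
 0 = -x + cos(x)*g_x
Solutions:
 g(x) = C1 + Integral(x/cos(x), x)


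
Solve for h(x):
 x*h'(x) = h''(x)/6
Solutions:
 h(x) = C1 + C2*erfi(sqrt(3)*x)


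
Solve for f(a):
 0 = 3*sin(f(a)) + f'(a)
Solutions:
 f(a) = -acos((-C1 - exp(6*a))/(C1 - exp(6*a))) + 2*pi
 f(a) = acos((-C1 - exp(6*a))/(C1 - exp(6*a)))


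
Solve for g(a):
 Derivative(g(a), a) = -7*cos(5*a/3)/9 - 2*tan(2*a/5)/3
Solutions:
 g(a) = C1 + 5*log(cos(2*a/5))/3 - 7*sin(5*a/3)/15


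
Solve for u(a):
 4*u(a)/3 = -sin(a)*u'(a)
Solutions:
 u(a) = C1*(cos(a) + 1)^(2/3)/(cos(a) - 1)^(2/3)


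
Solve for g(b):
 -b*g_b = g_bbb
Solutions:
 g(b) = C1 + Integral(C2*airyai(-b) + C3*airybi(-b), b)


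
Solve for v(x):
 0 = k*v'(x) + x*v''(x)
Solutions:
 v(x) = C1 + x^(1 - re(k))*(C2*sin(log(x)*Abs(im(k))) + C3*cos(log(x)*im(k)))


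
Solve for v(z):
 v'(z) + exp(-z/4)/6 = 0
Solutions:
 v(z) = C1 + 2*exp(-z/4)/3


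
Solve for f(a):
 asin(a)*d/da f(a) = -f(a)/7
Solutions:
 f(a) = C1*exp(-Integral(1/asin(a), a)/7)


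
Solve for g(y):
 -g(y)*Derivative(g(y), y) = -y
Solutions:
 g(y) = -sqrt(C1 + y^2)
 g(y) = sqrt(C1 + y^2)


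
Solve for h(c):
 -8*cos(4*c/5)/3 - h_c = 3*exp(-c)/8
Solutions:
 h(c) = C1 - 10*sin(4*c/5)/3 + 3*exp(-c)/8


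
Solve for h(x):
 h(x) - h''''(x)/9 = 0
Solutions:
 h(x) = C1*exp(-sqrt(3)*x) + C2*exp(sqrt(3)*x) + C3*sin(sqrt(3)*x) + C4*cos(sqrt(3)*x)


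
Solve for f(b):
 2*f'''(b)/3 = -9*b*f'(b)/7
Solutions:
 f(b) = C1 + Integral(C2*airyai(-3*14^(2/3)*b/14) + C3*airybi(-3*14^(2/3)*b/14), b)


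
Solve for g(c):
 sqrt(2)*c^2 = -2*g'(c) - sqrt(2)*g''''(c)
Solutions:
 g(c) = C1 + C4*exp(-2^(1/6)*c) - sqrt(2)*c^3/6 + (C2*sin(2^(1/6)*sqrt(3)*c/2) + C3*cos(2^(1/6)*sqrt(3)*c/2))*exp(2^(1/6)*c/2)


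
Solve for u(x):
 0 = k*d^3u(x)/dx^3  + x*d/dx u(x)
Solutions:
 u(x) = C1 + Integral(C2*airyai(x*(-1/k)^(1/3)) + C3*airybi(x*(-1/k)^(1/3)), x)


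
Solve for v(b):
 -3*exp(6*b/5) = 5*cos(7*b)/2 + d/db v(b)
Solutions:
 v(b) = C1 - 5*exp(6*b/5)/2 - 5*sin(7*b)/14


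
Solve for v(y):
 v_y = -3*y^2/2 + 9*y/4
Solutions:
 v(y) = C1 - y^3/2 + 9*y^2/8


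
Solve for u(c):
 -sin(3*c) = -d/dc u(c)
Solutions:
 u(c) = C1 - cos(3*c)/3


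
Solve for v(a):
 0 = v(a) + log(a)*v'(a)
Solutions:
 v(a) = C1*exp(-li(a))


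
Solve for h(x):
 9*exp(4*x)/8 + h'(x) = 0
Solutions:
 h(x) = C1 - 9*exp(4*x)/32


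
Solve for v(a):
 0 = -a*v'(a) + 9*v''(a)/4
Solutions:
 v(a) = C1 + C2*erfi(sqrt(2)*a/3)


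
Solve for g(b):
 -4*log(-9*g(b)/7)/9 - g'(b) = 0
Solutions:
 9*Integral(1/(log(-_y) - log(7) + 2*log(3)), (_y, g(b)))/4 = C1 - b


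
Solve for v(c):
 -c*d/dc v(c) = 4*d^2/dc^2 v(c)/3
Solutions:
 v(c) = C1 + C2*erf(sqrt(6)*c/4)


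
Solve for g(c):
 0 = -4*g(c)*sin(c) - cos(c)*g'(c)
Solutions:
 g(c) = C1*cos(c)^4


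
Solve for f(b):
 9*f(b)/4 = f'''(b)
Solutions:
 f(b) = C3*exp(2^(1/3)*3^(2/3)*b/2) + (C1*sin(3*2^(1/3)*3^(1/6)*b/4) + C2*cos(3*2^(1/3)*3^(1/6)*b/4))*exp(-2^(1/3)*3^(2/3)*b/4)


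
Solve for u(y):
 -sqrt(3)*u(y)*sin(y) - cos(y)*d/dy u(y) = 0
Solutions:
 u(y) = C1*cos(y)^(sqrt(3))


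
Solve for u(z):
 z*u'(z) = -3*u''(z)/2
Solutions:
 u(z) = C1 + C2*erf(sqrt(3)*z/3)


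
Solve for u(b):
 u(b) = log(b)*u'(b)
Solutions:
 u(b) = C1*exp(li(b))


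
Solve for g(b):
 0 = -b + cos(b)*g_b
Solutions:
 g(b) = C1 + Integral(b/cos(b), b)


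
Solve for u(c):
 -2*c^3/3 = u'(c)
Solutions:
 u(c) = C1 - c^4/6


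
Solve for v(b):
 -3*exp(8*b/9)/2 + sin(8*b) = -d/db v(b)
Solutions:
 v(b) = C1 + 27*exp(8*b/9)/16 + cos(8*b)/8


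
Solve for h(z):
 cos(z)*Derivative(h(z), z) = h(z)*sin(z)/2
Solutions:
 h(z) = C1/sqrt(cos(z))


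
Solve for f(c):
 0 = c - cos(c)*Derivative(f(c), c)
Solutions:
 f(c) = C1 + Integral(c/cos(c), c)


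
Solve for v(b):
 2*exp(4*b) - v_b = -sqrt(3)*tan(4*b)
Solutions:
 v(b) = C1 + exp(4*b)/2 - sqrt(3)*log(cos(4*b))/4


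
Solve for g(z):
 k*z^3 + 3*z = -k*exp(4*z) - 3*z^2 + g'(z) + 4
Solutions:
 g(z) = C1 + k*z^4/4 + k*exp(4*z)/4 + z^3 + 3*z^2/2 - 4*z


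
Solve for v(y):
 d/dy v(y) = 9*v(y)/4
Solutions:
 v(y) = C1*exp(9*y/4)


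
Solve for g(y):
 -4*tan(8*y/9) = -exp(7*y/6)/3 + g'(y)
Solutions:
 g(y) = C1 + 2*exp(7*y/6)/7 + 9*log(cos(8*y/9))/2


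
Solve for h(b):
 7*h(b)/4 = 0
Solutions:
 h(b) = 0


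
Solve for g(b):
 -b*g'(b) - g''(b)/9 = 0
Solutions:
 g(b) = C1 + C2*erf(3*sqrt(2)*b/2)


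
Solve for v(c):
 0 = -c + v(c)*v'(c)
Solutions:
 v(c) = -sqrt(C1 + c^2)
 v(c) = sqrt(C1 + c^2)


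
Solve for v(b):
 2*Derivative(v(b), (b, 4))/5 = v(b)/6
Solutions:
 v(b) = C1*exp(-sqrt(2)*3^(3/4)*5^(1/4)*b/6) + C2*exp(sqrt(2)*3^(3/4)*5^(1/4)*b/6) + C3*sin(sqrt(2)*3^(3/4)*5^(1/4)*b/6) + C4*cos(sqrt(2)*3^(3/4)*5^(1/4)*b/6)


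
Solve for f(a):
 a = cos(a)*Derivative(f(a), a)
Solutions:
 f(a) = C1 + Integral(a/cos(a), a)
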